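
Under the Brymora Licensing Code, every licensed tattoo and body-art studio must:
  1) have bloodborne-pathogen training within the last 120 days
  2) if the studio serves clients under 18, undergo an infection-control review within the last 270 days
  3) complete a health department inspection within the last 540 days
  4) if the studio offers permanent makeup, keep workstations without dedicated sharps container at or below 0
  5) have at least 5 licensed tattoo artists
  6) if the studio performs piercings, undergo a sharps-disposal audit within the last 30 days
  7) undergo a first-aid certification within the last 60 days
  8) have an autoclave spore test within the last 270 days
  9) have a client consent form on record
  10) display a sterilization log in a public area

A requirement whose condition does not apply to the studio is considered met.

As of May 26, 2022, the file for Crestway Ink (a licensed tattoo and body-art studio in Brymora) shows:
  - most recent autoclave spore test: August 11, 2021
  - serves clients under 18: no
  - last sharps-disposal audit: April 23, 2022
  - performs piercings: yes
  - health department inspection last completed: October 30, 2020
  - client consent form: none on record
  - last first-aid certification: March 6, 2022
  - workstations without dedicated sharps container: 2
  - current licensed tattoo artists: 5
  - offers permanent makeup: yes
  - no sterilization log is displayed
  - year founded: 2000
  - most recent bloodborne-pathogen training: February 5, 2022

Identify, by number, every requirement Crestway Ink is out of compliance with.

1. bloodborne-pathogen training 110 days ago vs limit 120 → met
2. condition 'serves clients under 18' does not hold → requirement n/a → met
3. health department inspection 573 days ago vs limit 540 → not met
4. condition 'offers permanent makeup' holds; workstations without dedicated sharps container 2 > 0 → not met
5. licensed tattoo artists 5 ≥ 5 → met
6. condition 'performs piercings' holds; sharps-disposal audit 33 days ago vs limit 30 → not met
7. first-aid certification 81 days ago vs limit 60 → not met
8. autoclave spore test 288 days ago vs limit 270 → not met
9. client consent form absent → not met
10. sterilization log absent → not met
Not met: 3, 4, 6, 7, 8, 9, 10

3, 4, 6, 7, 8, 9, 10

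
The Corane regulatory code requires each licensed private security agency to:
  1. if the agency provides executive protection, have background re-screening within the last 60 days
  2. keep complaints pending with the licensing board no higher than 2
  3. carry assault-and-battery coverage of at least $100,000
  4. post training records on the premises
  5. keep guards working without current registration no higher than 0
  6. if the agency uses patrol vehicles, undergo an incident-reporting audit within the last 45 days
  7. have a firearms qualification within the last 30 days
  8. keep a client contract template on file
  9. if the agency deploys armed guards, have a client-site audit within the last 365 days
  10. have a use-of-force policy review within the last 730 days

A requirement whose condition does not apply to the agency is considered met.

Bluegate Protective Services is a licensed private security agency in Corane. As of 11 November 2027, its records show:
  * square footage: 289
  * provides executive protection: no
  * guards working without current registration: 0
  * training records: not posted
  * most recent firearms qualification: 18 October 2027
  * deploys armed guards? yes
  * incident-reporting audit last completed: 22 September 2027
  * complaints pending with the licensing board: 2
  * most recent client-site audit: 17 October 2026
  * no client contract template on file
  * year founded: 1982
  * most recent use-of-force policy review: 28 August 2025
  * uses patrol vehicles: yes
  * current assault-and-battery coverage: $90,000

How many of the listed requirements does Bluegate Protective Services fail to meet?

1. condition 'provides executive protection' does not hold → requirement n/a → met
2. complaints pending with the licensing board 2 ≤ 2 → met
3. assault-and-battery coverage $90,000 < $100,000 → not met
4. training records absent → not met
5. guards working without current registration 0 ≤ 0 → met
6. condition 'uses patrol vehicles' holds; incident-reporting audit 50 days ago vs limit 45 → not met
7. firearms qualification 24 days ago vs limit 30 → met
8. client contract template absent → not met
9. condition 'deploys armed guards' holds; client-site audit 390 days ago vs limit 365 → not met
10. use-of-force policy review 805 days ago vs limit 730 → not met
Not met: 6 of 10

6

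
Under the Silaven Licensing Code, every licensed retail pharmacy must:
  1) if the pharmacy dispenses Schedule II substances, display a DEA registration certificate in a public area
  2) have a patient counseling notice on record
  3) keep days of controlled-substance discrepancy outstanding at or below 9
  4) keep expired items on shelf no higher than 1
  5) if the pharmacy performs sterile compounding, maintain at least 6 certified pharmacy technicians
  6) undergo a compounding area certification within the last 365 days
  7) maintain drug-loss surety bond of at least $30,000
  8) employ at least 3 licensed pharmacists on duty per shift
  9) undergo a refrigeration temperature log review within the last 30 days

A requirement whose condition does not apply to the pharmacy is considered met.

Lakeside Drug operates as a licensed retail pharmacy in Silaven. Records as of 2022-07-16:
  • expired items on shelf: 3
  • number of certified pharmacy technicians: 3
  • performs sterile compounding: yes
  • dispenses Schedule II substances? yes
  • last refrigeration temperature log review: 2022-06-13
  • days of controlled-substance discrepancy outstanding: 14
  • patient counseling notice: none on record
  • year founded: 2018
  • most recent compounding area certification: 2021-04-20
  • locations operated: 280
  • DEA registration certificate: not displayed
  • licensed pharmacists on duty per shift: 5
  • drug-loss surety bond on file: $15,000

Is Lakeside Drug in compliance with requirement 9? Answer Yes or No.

9. refrigeration temperature log review 33 days ago vs limit 30 → not met

No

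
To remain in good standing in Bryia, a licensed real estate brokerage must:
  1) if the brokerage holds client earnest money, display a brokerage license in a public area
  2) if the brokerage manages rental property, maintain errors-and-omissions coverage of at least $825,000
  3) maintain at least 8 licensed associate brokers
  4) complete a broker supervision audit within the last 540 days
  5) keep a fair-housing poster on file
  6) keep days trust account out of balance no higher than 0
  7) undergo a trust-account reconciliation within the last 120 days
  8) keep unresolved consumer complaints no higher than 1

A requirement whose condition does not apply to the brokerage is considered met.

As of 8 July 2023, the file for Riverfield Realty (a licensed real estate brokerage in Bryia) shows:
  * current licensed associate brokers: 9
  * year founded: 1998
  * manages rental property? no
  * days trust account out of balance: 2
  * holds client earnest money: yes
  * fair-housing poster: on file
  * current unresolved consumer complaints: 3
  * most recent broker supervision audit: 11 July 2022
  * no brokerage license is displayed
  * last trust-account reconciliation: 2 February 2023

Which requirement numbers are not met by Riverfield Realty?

1, 6, 7, 8

1. condition 'holds client earnest money' holds; brokerage license absent → not met
2. condition 'manages rental property' does not hold → requirement n/a → met
3. licensed associate brokers 9 ≥ 8 → met
4. broker supervision audit 362 days ago vs limit 540 → met
5. fair-housing poster present → met
6. days trust account out of balance 2 > 0 → not met
7. trust-account reconciliation 156 days ago vs limit 120 → not met
8. unresolved consumer complaints 3 > 1 → not met
Not met: 1, 6, 7, 8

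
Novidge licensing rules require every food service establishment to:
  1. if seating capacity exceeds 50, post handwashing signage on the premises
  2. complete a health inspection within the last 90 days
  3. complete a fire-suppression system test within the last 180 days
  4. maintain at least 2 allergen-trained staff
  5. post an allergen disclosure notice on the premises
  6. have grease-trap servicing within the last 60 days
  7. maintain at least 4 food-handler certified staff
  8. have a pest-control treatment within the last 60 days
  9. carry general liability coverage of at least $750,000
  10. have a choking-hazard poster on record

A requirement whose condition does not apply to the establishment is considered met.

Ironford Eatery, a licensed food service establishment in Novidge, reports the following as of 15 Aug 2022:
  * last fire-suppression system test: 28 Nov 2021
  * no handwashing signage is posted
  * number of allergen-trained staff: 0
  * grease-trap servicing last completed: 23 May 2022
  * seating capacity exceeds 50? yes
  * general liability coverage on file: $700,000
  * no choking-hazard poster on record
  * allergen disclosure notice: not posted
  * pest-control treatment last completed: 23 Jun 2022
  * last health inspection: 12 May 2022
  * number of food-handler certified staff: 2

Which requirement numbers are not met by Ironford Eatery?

1. condition 'seating capacity exceeds 50' holds; handwashing signage absent → not met
2. health inspection 95 days ago vs limit 90 → not met
3. fire-suppression system test 260 days ago vs limit 180 → not met
4. allergen-trained staff 0 < 2 → not met
5. allergen disclosure notice absent → not met
6. grease-trap servicing 84 days ago vs limit 60 → not met
7. food-handler certified staff 2 < 4 → not met
8. pest-control treatment 53 days ago vs limit 60 → met
9. general liability coverage $700,000 < $750,000 → not met
10. choking-hazard poster absent → not met
Not met: 1, 2, 3, 4, 5, 6, 7, 9, 10

1, 2, 3, 4, 5, 6, 7, 9, 10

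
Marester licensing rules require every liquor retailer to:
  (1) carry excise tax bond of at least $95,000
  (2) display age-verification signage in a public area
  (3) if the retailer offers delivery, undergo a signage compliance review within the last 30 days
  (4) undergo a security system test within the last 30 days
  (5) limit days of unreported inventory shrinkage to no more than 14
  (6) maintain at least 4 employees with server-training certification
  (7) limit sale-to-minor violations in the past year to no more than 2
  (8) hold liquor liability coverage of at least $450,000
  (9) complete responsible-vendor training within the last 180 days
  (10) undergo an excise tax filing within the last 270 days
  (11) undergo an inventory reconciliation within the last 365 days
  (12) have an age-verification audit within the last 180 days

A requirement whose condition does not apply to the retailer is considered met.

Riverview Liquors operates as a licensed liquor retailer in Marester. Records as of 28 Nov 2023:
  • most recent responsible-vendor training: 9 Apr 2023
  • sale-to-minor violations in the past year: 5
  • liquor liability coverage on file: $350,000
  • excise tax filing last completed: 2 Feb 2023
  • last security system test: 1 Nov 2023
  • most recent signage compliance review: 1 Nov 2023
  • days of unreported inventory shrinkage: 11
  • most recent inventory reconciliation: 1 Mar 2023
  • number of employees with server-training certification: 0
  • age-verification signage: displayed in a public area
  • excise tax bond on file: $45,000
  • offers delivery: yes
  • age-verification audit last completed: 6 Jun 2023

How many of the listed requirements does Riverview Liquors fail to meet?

6

1. excise tax bond $45,000 < $95,000 → not met
2. age-verification signage present → met
3. condition 'offers delivery' holds; signage compliance review 27 days ago vs limit 30 → met
4. security system test 27 days ago vs limit 30 → met
5. days of unreported inventory shrinkage 11 ≤ 14 → met
6. employees with server-training certification 0 < 4 → not met
7. sale-to-minor violations in the past year 5 > 2 → not met
8. liquor liability coverage $350,000 < $450,000 → not met
9. responsible-vendor training 233 days ago vs limit 180 → not met
10. excise tax filing 299 days ago vs limit 270 → not met
11. inventory reconciliation 272 days ago vs limit 365 → met
12. age-verification audit 175 days ago vs limit 180 → met
Not met: 6 of 12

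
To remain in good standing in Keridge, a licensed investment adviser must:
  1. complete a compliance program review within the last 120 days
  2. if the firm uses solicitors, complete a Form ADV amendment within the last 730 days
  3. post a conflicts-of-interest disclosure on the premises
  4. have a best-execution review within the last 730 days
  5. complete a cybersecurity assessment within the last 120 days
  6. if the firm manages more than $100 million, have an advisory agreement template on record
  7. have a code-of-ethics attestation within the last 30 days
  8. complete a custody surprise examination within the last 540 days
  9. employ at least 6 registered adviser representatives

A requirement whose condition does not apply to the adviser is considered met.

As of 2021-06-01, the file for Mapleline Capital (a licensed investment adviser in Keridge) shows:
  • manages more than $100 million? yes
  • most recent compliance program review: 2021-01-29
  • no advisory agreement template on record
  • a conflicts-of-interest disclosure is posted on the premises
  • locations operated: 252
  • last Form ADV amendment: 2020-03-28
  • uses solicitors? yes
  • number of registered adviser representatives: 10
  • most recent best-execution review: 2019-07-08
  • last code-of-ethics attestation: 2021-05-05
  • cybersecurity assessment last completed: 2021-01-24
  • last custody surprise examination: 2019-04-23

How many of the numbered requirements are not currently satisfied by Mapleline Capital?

4

1. compliance program review 123 days ago vs limit 120 → not met
2. condition 'uses solicitors' holds; Form ADV amendment 430 days ago vs limit 730 → met
3. conflicts-of-interest disclosure present → met
4. best-execution review 694 days ago vs limit 730 → met
5. cybersecurity assessment 128 days ago vs limit 120 → not met
6. condition 'manages more than $100 million' holds; advisory agreement template absent → not met
7. code-of-ethics attestation 27 days ago vs limit 30 → met
8. custody surprise examination 770 days ago vs limit 540 → not met
9. registered adviser representatives 10 ≥ 6 → met
Not met: 4 of 9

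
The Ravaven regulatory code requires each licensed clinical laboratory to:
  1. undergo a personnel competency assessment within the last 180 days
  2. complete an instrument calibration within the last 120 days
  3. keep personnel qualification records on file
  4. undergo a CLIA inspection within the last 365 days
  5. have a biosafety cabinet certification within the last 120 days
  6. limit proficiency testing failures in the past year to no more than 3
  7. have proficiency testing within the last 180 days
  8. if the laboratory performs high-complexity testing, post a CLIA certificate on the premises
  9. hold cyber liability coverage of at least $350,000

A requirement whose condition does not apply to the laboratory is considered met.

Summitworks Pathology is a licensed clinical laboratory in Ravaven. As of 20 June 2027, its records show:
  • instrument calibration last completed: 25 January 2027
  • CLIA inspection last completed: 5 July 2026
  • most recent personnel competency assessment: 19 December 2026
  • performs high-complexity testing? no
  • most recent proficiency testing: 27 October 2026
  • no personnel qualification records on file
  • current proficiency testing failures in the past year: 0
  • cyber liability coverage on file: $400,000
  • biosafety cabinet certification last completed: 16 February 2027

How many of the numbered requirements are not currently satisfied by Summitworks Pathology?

5

1. personnel competency assessment 183 days ago vs limit 180 → not met
2. instrument calibration 146 days ago vs limit 120 → not met
3. personnel qualification records absent → not met
4. CLIA inspection 350 days ago vs limit 365 → met
5. biosafety cabinet certification 124 days ago vs limit 120 → not met
6. proficiency testing failures in the past year 0 ≤ 3 → met
7. proficiency testing 236 days ago vs limit 180 → not met
8. condition 'performs high-complexity testing' does not hold → requirement n/a → met
9. cyber liability coverage $400,000 ≥ $350,000 → met
Not met: 5 of 9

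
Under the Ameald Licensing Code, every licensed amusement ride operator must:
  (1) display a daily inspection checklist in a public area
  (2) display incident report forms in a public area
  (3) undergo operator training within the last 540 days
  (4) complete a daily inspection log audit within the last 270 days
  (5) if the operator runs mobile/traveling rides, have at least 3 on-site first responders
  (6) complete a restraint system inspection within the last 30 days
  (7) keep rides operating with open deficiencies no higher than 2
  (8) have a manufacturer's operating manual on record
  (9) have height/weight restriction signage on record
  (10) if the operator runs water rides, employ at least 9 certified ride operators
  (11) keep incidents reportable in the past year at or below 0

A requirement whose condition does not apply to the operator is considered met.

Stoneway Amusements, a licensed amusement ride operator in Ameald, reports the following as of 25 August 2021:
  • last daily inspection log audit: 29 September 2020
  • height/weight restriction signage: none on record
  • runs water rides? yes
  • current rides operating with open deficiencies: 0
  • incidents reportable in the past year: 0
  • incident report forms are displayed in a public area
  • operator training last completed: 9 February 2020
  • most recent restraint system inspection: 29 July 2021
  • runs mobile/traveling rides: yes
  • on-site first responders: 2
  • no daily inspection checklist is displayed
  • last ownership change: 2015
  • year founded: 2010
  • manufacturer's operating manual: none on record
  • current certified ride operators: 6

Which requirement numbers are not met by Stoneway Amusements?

1. daily inspection checklist absent → not met
2. incident report forms present → met
3. operator training 563 days ago vs limit 540 → not met
4. daily inspection log audit 330 days ago vs limit 270 → not met
5. condition 'runs mobile/traveling rides' holds; on-site first responders 2 < 3 → not met
6. restraint system inspection 27 days ago vs limit 30 → met
7. rides operating with open deficiencies 0 ≤ 2 → met
8. manufacturer's operating manual absent → not met
9. height/weight restriction signage absent → not met
10. condition 'runs water rides' holds; certified ride operators 6 < 9 → not met
11. incidents reportable in the past year 0 ≤ 0 → met
Not met: 1, 3, 4, 5, 8, 9, 10

1, 3, 4, 5, 8, 9, 10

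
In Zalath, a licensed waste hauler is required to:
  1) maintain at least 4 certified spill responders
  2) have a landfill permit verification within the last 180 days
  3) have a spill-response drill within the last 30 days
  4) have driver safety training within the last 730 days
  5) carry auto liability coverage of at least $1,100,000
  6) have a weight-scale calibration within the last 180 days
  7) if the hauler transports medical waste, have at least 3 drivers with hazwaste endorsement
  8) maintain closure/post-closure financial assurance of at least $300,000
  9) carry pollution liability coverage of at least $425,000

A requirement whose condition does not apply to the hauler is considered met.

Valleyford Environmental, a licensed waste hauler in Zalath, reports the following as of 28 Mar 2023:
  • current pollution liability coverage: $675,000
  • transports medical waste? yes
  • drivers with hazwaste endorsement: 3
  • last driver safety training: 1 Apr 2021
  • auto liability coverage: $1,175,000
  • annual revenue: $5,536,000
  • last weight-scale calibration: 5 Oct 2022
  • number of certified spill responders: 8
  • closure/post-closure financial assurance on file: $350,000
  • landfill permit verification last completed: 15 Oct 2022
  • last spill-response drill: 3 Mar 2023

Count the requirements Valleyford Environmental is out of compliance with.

1. certified spill responders 8 ≥ 4 → met
2. landfill permit verification 164 days ago vs limit 180 → met
3. spill-response drill 25 days ago vs limit 30 → met
4. driver safety training 726 days ago vs limit 730 → met
5. auto liability coverage $1,175,000 ≥ $1,100,000 → met
6. weight-scale calibration 174 days ago vs limit 180 → met
7. condition 'transports medical waste' holds; drivers with hazwaste endorsement 3 ≥ 3 → met
8. closure/post-closure financial assurance $350,000 ≥ $300,000 → met
9. pollution liability coverage $675,000 ≥ $425,000 → met
Not met: 0 of 9

0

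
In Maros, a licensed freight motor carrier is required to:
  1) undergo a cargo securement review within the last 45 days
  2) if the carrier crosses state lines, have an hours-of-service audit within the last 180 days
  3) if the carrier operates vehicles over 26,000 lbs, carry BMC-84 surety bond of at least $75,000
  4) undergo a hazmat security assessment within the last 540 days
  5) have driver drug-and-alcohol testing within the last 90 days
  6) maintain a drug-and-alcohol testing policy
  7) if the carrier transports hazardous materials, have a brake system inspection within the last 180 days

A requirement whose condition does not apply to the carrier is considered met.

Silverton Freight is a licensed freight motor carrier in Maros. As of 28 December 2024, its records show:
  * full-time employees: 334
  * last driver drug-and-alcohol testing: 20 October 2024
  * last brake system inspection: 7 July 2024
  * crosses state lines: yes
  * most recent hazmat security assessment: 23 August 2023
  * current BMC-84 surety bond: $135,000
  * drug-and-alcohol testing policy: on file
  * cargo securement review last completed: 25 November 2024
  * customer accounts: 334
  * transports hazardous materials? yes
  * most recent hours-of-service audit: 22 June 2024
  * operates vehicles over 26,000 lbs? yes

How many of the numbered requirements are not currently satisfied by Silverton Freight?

1

1. cargo securement review 33 days ago vs limit 45 → met
2. condition 'crosses state lines' holds; hours-of-service audit 189 days ago vs limit 180 → not met
3. condition 'operates vehicles over 26,000 lbs' holds; BMC-84 surety bond $135,000 ≥ $75,000 → met
4. hazmat security assessment 493 days ago vs limit 540 → met
5. driver drug-and-alcohol testing 69 days ago vs limit 90 → met
6. drug-and-alcohol testing policy present → met
7. condition 'transports hazardous materials' holds; brake system inspection 174 days ago vs limit 180 → met
Not met: 1 of 7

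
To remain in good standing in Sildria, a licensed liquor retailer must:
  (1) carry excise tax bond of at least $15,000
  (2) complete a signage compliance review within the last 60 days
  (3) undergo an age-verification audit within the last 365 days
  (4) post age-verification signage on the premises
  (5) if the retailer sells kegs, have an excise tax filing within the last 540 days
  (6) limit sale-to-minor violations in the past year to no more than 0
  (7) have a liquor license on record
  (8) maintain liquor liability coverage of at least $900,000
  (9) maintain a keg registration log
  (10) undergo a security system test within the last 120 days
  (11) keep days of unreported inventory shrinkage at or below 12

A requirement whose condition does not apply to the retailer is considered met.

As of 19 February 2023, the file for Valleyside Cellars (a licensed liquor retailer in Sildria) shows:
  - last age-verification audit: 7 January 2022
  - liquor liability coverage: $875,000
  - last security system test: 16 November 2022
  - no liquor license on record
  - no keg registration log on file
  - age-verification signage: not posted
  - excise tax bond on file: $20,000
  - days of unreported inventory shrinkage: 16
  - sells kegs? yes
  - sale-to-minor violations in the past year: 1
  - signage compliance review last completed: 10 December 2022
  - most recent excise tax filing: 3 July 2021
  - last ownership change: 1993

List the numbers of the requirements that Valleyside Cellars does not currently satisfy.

1. excise tax bond $20,000 ≥ $15,000 → met
2. signage compliance review 71 days ago vs limit 60 → not met
3. age-verification audit 408 days ago vs limit 365 → not met
4. age-verification signage absent → not met
5. condition 'sells kegs' holds; excise tax filing 596 days ago vs limit 540 → not met
6. sale-to-minor violations in the past year 1 > 0 → not met
7. liquor license absent → not met
8. liquor liability coverage $875,000 < $900,000 → not met
9. keg registration log absent → not met
10. security system test 95 days ago vs limit 120 → met
11. days of unreported inventory shrinkage 16 > 12 → not met
Not met: 2, 3, 4, 5, 6, 7, 8, 9, 11

2, 3, 4, 5, 6, 7, 8, 9, 11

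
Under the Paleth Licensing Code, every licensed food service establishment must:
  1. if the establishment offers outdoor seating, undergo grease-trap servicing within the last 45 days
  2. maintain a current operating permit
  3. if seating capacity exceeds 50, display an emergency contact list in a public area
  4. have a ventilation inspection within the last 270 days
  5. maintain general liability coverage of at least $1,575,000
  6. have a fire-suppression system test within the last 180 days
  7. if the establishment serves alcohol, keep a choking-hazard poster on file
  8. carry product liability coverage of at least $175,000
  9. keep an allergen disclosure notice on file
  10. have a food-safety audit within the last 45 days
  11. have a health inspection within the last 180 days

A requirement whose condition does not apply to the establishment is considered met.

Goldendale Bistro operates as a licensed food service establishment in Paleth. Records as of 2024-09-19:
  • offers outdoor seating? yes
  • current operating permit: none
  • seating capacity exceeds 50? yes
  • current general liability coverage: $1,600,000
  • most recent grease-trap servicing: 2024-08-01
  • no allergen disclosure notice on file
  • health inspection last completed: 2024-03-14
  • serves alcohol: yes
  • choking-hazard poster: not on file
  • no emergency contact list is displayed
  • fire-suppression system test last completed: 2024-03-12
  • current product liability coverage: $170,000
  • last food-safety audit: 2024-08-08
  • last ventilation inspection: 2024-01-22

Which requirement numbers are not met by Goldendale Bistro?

1, 2, 3, 6, 7, 8, 9, 11

1. condition 'offers outdoor seating' holds; grease-trap servicing 49 days ago vs limit 45 → not met
2. current operating permit absent → not met
3. condition 'seating capacity exceeds 50' holds; emergency contact list absent → not met
4. ventilation inspection 241 days ago vs limit 270 → met
5. general liability coverage $1,600,000 ≥ $1,575,000 → met
6. fire-suppression system test 191 days ago vs limit 180 → not met
7. condition 'serves alcohol' holds; choking-hazard poster absent → not met
8. product liability coverage $170,000 < $175,000 → not met
9. allergen disclosure notice absent → not met
10. food-safety audit 42 days ago vs limit 45 → met
11. health inspection 189 days ago vs limit 180 → not met
Not met: 1, 2, 3, 6, 7, 8, 9, 11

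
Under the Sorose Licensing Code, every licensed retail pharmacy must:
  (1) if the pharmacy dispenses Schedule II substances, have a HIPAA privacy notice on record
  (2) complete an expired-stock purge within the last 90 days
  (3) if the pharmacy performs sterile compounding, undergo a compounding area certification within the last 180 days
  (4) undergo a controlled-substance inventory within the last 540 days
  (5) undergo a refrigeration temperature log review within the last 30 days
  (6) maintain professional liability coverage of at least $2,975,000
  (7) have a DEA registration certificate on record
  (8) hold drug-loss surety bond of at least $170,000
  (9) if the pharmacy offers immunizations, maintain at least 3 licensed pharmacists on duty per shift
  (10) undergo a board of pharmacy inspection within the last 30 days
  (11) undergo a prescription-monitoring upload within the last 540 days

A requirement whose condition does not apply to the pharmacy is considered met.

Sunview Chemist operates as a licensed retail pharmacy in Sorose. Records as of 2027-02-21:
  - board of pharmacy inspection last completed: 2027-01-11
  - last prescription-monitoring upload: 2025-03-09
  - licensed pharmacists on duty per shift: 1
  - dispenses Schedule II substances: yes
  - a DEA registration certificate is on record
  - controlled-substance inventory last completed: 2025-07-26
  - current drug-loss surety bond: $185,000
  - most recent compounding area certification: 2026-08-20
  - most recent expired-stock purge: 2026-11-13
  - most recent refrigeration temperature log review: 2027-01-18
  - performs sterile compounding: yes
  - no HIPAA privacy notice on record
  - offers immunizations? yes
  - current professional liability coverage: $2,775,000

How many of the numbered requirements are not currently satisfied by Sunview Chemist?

9

1. condition 'dispenses Schedule II substances' holds; HIPAA privacy notice absent → not met
2. expired-stock purge 100 days ago vs limit 90 → not met
3. condition 'performs sterile compounding' holds; compounding area certification 185 days ago vs limit 180 → not met
4. controlled-substance inventory 575 days ago vs limit 540 → not met
5. refrigeration temperature log review 34 days ago vs limit 30 → not met
6. professional liability coverage $2,775,000 < $2,975,000 → not met
7. DEA registration certificate present → met
8. drug-loss surety bond $185,000 ≥ $170,000 → met
9. condition 'offers immunizations' holds; licensed pharmacists on duty per shift 1 < 3 → not met
10. board of pharmacy inspection 41 days ago vs limit 30 → not met
11. prescription-monitoring upload 714 days ago vs limit 540 → not met
Not met: 9 of 11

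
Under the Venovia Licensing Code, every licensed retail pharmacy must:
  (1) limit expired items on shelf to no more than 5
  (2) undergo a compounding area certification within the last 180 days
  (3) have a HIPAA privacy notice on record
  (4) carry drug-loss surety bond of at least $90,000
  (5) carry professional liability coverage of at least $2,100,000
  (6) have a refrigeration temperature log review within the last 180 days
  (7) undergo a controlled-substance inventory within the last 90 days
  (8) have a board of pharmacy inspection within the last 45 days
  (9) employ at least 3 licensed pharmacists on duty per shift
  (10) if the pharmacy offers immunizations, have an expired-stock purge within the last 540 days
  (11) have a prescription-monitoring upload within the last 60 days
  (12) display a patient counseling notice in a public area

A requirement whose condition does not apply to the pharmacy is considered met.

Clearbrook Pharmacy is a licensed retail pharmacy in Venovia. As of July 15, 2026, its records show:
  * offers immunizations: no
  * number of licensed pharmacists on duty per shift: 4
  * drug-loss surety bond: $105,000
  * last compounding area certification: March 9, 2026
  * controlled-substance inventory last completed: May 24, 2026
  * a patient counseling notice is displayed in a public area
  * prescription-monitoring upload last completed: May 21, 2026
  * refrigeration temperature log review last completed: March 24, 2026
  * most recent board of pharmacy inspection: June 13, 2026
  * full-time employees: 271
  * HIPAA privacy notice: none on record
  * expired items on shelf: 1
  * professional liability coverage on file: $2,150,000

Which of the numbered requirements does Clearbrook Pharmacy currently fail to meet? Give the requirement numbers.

3

1. expired items on shelf 1 ≤ 5 → met
2. compounding area certification 128 days ago vs limit 180 → met
3. HIPAA privacy notice absent → not met
4. drug-loss surety bond $105,000 ≥ $90,000 → met
5. professional liability coverage $2,150,000 ≥ $2,100,000 → met
6. refrigeration temperature log review 113 days ago vs limit 180 → met
7. controlled-substance inventory 52 days ago vs limit 90 → met
8. board of pharmacy inspection 32 days ago vs limit 45 → met
9. licensed pharmacists on duty per shift 4 ≥ 3 → met
10. condition 'offers immunizations' does not hold → requirement n/a → met
11. prescription-monitoring upload 55 days ago vs limit 60 → met
12. patient counseling notice present → met
Not met: 3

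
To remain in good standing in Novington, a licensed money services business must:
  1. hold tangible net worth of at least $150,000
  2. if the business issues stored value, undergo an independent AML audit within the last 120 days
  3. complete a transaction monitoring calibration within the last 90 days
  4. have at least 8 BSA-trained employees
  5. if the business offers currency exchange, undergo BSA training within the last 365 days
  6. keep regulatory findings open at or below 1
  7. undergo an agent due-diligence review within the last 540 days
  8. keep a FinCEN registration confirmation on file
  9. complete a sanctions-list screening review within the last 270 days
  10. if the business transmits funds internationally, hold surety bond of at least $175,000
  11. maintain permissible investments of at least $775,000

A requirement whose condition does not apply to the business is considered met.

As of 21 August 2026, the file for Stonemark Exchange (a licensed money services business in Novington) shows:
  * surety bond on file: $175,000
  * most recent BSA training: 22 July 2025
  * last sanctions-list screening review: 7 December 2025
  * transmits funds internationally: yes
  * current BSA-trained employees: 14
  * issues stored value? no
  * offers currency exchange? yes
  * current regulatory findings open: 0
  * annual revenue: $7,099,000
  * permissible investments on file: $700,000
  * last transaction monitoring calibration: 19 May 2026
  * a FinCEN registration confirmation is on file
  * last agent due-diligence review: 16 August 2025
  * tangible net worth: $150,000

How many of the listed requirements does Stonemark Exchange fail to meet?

3

1. tangible net worth $150,000 ≥ $150,000 → met
2. condition 'issues stored value' does not hold → requirement n/a → met
3. transaction monitoring calibration 94 days ago vs limit 90 → not met
4. BSA-trained employees 14 ≥ 8 → met
5. condition 'offers currency exchange' holds; BSA training 395 days ago vs limit 365 → not met
6. regulatory findings open 0 ≤ 1 → met
7. agent due-diligence review 370 days ago vs limit 540 → met
8. FinCEN registration confirmation present → met
9. sanctions-list screening review 257 days ago vs limit 270 → met
10. condition 'transmits funds internationally' holds; surety bond $175,000 ≥ $175,000 → met
11. permissible investments $700,000 < $775,000 → not met
Not met: 3 of 11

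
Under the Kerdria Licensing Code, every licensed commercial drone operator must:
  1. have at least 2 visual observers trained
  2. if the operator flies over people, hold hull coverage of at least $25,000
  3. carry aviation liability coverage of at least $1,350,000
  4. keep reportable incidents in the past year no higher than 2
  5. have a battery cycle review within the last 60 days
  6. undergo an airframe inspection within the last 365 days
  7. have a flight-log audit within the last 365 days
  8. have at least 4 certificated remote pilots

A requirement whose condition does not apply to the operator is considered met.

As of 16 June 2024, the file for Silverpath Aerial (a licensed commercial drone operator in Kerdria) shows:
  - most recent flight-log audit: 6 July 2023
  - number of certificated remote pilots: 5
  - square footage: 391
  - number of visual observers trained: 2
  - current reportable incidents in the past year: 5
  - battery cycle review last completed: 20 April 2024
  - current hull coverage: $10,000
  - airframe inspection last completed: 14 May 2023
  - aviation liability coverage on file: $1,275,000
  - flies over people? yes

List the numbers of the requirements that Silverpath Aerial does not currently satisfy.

1. visual observers trained 2 ≥ 2 → met
2. condition 'flies over people' holds; hull coverage $10,000 < $25,000 → not met
3. aviation liability coverage $1,275,000 < $1,350,000 → not met
4. reportable incidents in the past year 5 > 2 → not met
5. battery cycle review 57 days ago vs limit 60 → met
6. airframe inspection 399 days ago vs limit 365 → not met
7. flight-log audit 346 days ago vs limit 365 → met
8. certificated remote pilots 5 ≥ 4 → met
Not met: 2, 3, 4, 6

2, 3, 4, 6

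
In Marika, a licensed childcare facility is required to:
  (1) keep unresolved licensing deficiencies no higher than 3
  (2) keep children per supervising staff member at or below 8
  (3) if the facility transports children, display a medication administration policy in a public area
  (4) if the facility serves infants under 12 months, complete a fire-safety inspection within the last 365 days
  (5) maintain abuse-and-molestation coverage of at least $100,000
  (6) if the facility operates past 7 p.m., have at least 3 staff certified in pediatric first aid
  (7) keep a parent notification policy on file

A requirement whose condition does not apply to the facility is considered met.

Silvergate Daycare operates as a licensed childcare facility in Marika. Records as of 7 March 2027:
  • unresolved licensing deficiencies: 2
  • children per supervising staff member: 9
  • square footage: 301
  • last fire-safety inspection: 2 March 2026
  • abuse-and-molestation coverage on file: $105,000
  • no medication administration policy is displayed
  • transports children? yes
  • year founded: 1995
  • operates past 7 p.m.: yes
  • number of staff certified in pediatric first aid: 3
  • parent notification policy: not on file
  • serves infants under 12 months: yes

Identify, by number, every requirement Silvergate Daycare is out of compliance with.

1. unresolved licensing deficiencies 2 ≤ 3 → met
2. children per supervising staff member 9 > 8 → not met
3. condition 'transports children' holds; medication administration policy absent → not met
4. condition 'serves infants under 12 months' holds; fire-safety inspection 370 days ago vs limit 365 → not met
5. abuse-and-molestation coverage $105,000 ≥ $100,000 → met
6. condition 'operates past 7 p.m.' holds; staff certified in pediatric first aid 3 ≥ 3 → met
7. parent notification policy absent → not met
Not met: 2, 3, 4, 7

2, 3, 4, 7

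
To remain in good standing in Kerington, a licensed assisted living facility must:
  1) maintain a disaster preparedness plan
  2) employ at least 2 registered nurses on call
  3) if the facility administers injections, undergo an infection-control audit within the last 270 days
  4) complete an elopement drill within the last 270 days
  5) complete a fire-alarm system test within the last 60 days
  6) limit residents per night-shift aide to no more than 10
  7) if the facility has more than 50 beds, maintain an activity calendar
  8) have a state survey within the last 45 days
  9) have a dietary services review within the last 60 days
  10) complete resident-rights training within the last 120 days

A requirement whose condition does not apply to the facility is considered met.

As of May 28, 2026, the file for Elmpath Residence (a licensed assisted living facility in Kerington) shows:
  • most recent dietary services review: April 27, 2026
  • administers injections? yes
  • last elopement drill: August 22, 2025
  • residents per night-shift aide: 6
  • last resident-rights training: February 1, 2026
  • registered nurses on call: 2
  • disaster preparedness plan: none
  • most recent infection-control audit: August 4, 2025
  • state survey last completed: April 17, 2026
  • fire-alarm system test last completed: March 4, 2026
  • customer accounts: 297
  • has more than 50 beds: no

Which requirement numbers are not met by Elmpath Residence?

1, 3, 4, 5

1. disaster preparedness plan absent → not met
2. registered nurses on call 2 ≥ 2 → met
3. condition 'administers injections' holds; infection-control audit 297 days ago vs limit 270 → not met
4. elopement drill 279 days ago vs limit 270 → not met
5. fire-alarm system test 85 days ago vs limit 60 → not met
6. residents per night-shift aide 6 ≤ 10 → met
7. condition 'has more than 50 beds' does not hold → requirement n/a → met
8. state survey 41 days ago vs limit 45 → met
9. dietary services review 31 days ago vs limit 60 → met
10. resident-rights training 116 days ago vs limit 120 → met
Not met: 1, 3, 4, 5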